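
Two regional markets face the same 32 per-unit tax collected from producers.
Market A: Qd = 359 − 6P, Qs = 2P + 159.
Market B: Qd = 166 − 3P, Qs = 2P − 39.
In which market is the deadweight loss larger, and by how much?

Market A, by 153.6.

Market A: pre-tax P* = 25, Q* = 209; post-tax Q = 161; deadweight loss = 768.
Market B: pre-tax P* = 41, Q* = 43; post-tax Q = 4.6; deadweight loss = 614.4.
Difference: 768 vs 614.4 → market A is larger by 153.6.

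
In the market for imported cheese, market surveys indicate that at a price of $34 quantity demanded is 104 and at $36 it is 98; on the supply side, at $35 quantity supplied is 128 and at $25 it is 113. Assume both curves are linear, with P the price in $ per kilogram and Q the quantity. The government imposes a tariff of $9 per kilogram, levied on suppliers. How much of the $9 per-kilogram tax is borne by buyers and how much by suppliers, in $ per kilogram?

Buyers bear $3 per kilogram; suppliers bear $6 per kilogram.

Demand slope: (98 − 104)/(36 − 34) = -3, so Qd = 206 − 3P.
Supply slope: (113 − 128)/(25 − 35) = 1.5, so Qs = 1.5P + 75.5.
Before the tax: set 206 − 3P = 1.5P + 75.5 → P* = $29, Q* = 119.
With the tax collected from suppliers, supply shifts: Qs = 1.5(P − 9) + 75.5.
Solving gives Q = 110 with buyers paying $32 and suppliers receiving $23 (the $9 wedge).
Burden on buyers: $3; on suppliers: $6. (They sum to $9.)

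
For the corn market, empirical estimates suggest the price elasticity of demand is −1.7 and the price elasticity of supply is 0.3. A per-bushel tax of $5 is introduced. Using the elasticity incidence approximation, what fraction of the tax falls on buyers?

Buyers' share ≈ 0.15.

Incidence ratio: buyers' share ≈ εs / (εs + |εd|) = 0.3 / (0.3 + 1.7) = 0.15.
Supply is the less elastic side, so buyers bear the smaller share.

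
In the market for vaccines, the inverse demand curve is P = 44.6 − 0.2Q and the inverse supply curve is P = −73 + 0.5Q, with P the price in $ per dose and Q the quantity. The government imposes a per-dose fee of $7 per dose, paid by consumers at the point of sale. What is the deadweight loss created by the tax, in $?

Deadweight loss = $35.

Inverting to Q(P) form: Qd = 223 − 5P; Qs = 2P + 146.
Before the tax: set 223 − 5P = 2P + 146 → P* = $11, Q* = 168.
With the tax collected from consumers, demand (in seller-price terms) shifts: Qd = 223 − 5(P + 7).
Solving gives Q = 158 with consumers paying $13 and sellers receiving $6 (the $7 wedge).
Quantity falls by |ΔQ| = |168 − 158| = 10.
DWL = ½ · t · |ΔQ| = ½ · 7 · 10 = $35.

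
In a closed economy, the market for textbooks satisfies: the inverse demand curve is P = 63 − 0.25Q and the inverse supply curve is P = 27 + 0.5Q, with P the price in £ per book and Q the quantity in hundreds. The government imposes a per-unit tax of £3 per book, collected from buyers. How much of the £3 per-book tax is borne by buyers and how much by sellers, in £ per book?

Inverting to Q(P) form: Qd = 252 − 4P; Qs = 2P − 54.
Without the tax, 252 − 4P = 2P − 54 gives 6P = 306, so P* = £51 and Q* = 48.
With the tax collected from buyers, demand (in seller-price terms) shifts: Qd = 252 − 4(P + 3).
New equilibrium: buyers pay £52, sellers receive £49, Q = 44. (Wedge: Pb − Ps = 3.)
Burden on buyers: £1; on sellers: £2. (They sum to £3.)

Buyers bear £1 per book; sellers bear £2 per book.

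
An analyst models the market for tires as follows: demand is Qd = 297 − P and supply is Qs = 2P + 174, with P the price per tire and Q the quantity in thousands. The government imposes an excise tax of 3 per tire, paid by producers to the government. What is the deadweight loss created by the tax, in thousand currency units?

Without the tax, 297 − P = 2P + 174 gives 3P = 123, so P* = 41 and Q* = 256.
With the tax collected from producers, supply shifts: Qs = 2(P − 3) + 174.
Solving gives Q = 254 with buyers paying 43 and producers receiving 40 (the 3 wedge).
Quantity falls by |ΔQ| = |256 − 254| = 2.
DWL = ½ · t · |ΔQ| = ½ · 3 · 2 = 3.

Deadweight loss = 3 thousand.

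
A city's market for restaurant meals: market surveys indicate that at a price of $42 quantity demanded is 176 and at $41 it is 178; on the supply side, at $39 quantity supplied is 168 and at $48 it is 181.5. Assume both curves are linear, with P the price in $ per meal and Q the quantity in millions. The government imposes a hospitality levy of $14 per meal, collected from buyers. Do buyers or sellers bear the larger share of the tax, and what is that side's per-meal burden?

Sellers bear the larger share: $8 per meal.

Demand slope: (178 − 176)/(41 − 42) = -2, so Qd = 260 − 2P.
Supply slope: (181.5 − 168)/(48 − 39) = 1.5, so Qs = 1.5P + 109.5.
Before the tax: set 260 − 2P = 1.5P + 109.5 → P* = $43, Q* = 174.
With the tax collected from buyers, demand (in seller-price terms) shifts: Qd = 260 − 2(P + 14).
New equilibrium: buyers pay $49, sellers receive $35, Q = 162. (Wedge: Pb − Ps = 14.)
Per-meal burden: buyers $6, sellers $8.
Sellers take the larger share because supply is less price-elastic here (demand slope 2 vs supply slope 1.5).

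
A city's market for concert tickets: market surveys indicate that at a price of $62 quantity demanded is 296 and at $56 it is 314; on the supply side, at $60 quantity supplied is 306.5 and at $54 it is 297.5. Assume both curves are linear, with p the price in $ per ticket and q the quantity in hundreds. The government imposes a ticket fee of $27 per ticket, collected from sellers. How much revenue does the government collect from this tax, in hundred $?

Tax revenue = $7506 hundred.

Demand slope: (314 − 296)/(56 − 62) = -3, so qd = 482 − 3p.
Supply slope: (297.5 − 306.5)/(54 − 60) = 1.5, so qs = 1.5p + 216.5.
Before the tax: set 482 − 3p = 1.5p + 216.5 → p* = $59, q* = 305.
With the tax collected from sellers, supply shifts: qs = 1.5(p − 27) + 216.5.
Solving gives q = 278 with consumers paying $68 and sellers receiving $41 (the $27 wedge).
Revenue = t · Q = 27 · 278 = $7506.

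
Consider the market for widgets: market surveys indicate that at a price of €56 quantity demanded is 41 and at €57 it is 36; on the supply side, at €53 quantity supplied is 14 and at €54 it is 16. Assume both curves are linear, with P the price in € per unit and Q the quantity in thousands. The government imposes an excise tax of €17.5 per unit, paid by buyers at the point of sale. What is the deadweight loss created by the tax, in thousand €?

Deadweight loss = €218.75 thousand.

Demand slope: (36 − 41)/(57 − 56) = -5, so Qd = 321 − 5P.
Supply slope: (16 − 14)/(54 − 53) = 2, so Qs = 2P − 92.
Without the tax, 321 − 5P = 2P − 92 gives 7P = 413, so P* = €59 and Q* = 26.
With the tax collected from buyers, demand (in seller-price terms) shifts: Qd = 321 − 5(P + 17.5).
Solving gives Q = 1 with buyers paying €64 and producers receiving €46.5 (the €17.5 wedge).
Quantity falls by |ΔQ| = |26 − 1| = 25.
DWL = ½ · t · |ΔQ| = ½ · 17.5 · 25 = €218.75.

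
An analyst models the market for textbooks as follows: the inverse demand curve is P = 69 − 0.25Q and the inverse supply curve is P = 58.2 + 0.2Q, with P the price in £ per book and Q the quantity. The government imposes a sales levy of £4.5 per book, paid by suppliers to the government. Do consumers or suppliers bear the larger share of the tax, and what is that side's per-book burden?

Consumers bear the larger share: £2.5 per book.

Inverting to Q(P) form: Qd = 276 − 4P; Qs = 5P − 291.
Before the tax: set 276 − 4P = 5P − 291 → P* = £63, Q* = 24.
With the tax collected from suppliers, supply shifts: Qs = 5(P − 4.5) − 291.
New equilibrium: consumers pay £65.5, suppliers receive £61, Q = 14. (Wedge: Pb − Ps = 4.5.)
Per-book burden: consumers £2.5, suppliers £2.
Consumers take the larger share because demand is less price-elastic here (demand slope 4 vs supply slope 5).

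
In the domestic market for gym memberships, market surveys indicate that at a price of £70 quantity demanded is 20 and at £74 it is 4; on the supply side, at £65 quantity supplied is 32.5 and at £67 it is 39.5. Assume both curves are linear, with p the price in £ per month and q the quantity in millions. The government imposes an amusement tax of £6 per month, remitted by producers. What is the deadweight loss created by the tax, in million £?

Deadweight loss = £33.6 million.

Demand slope: (4 − 20)/(74 − 70) = -4, so qd = 300 − 4p.
Supply slope: (39.5 − 32.5)/(67 − 65) = 3.5, so qs = 3.5p − 195.
Without the tax, 300 − 4p = 3.5p − 195 gives 7.5p = 495, so p* = £66 and q* = 36.
With the tax collected from producers, supply shifts: qs = 3.5(p − 6) − 195.
New equilibrium: buyers pay £68.8, producers receive £62.8, q = 24.8. (Wedge: pb − ps = 6.)
Quantity falls by |ΔQ| = |36 − 24.8| = 11.2.
DWL = ½ · t · |ΔQ| = ½ · 6 · 11.2 = £33.6.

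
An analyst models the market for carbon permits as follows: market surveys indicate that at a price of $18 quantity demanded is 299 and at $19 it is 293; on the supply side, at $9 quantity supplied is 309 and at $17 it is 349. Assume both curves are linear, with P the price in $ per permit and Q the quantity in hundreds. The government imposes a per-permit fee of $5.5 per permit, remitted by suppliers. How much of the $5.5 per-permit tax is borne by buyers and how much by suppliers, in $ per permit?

Demand slope: (293 − 299)/(19 − 18) = -6, so Qd = 407 − 6P.
Supply slope: (349 − 309)/(17 − 9) = 5, so Qs = 5P + 264.
Without the tax, 407 − 6P = 5P + 264 gives 11P = 143, so P* = $13 and Q* = 329.
With the tax collected from suppliers, supply shifts: Qs = 5(P − 5.5) + 264.
New equilibrium: buyers pay $15.5, suppliers receive $10, Q = 314. (Wedge: Pb − Ps = 5.5.)
Burden on buyers: $2.5; on suppliers: $3. (They sum to $5.5.)
The less price-elastic side of the market bears the larger share of a per-unit tax.

Buyers bear $2.5 per permit; suppliers bear $3 per permit.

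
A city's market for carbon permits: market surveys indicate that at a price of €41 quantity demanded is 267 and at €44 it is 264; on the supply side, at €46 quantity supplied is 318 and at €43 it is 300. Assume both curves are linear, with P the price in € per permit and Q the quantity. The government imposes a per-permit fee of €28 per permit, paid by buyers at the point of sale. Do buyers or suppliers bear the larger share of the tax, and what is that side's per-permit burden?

Demand slope: (264 − 267)/(44 − 41) = -1, so Qd = 308 − P.
Supply slope: (300 − 318)/(43 − 46) = 6, so Qs = 6P + 42.
Before the tax: set 308 − P = 6P + 42 → P* = €38, Q* = 270.
With the tax collected from buyers, demand (in seller-price terms) shifts: Qd = 308 − (P + 28).
Solving gives Q = 246 with buyers paying €62 and suppliers receiving €34 (the €28 wedge).
Per-permit burden: buyers €24, suppliers €4.
Buyers take the larger share because demand is less price-elastic here (demand slope 1 vs supply slope 6).

Buyers bear the larger share: €24 per permit.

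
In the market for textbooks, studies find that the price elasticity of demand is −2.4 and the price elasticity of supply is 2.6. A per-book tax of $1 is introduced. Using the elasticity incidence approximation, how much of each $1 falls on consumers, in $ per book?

Incidence ratio: consumers' share ≈ εs / (εs + |εd|) = 2.6 / (2.6 + 2.4) = 0.52.
So consumers bear ≈ 0.52 × $1 = $0.52; producers bear $0.48.

Consumers bear ≈ $0.52 per book.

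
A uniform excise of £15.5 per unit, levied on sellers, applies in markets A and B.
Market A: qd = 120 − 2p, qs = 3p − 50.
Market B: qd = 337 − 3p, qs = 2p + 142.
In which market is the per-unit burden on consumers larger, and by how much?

Market A, by £3.1.

Market A: pre-tax p* = £34, q* = 52; post-tax q = 33.4; per-unit burden on consumers = £9.3.
Market B: pre-tax p* = £39, q* = 220; post-tax q = 201.4; per-unit burden on consumers = £6.2.
Difference: £9.3 vs £6.2 → market A is larger by £3.1.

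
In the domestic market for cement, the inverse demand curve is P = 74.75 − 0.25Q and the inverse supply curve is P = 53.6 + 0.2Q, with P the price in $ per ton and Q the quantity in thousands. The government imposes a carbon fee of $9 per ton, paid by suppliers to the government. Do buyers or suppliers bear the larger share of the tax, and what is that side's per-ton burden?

Buyers bear the larger share: $5 per ton.

Inverting to Q(P) form: Qd = 299 − 4P; Qs = 5P − 268.
Without the tax, 299 − 4P = 5P − 268 gives 9P = 567, so P* = $63 and Q* = 47.
With the tax collected from suppliers, supply shifts: Qs = 5(P − 9) − 268.
New equilibrium: buyers pay $68, suppliers receive $59, Q = 27. (Wedge: Pb − Ps = 9.)
Per-ton burden: buyers $5, suppliers $4.
Buyers take the larger share because demand is less price-elastic here (demand slope 4 vs supply slope 5).
The less price-elastic side of the market bears the larger share of a per-unit tax.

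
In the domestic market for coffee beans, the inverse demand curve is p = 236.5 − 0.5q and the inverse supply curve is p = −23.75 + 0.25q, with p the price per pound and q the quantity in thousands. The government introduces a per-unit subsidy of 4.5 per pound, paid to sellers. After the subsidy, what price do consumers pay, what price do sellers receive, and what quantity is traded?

Consumers pay 60; sellers receive 64.5; quantity = 353.

Rewrite in direct form: qd = 473 − 2p and qs = 4p + 95.
Without the subsidy, 473 − 2p = 4p + 95 gives 6p = 378, so p* = 63 and q* = 347.
With a per-unit subsidy paid to sellers, each receives p + 4.5 per unit sold, so supply becomes qs = 4(p + 4.5) + 95.
New equilibrium: consumers pay 60, sellers receive 64.5, q = 353. (Wedge: pb − ps = −4.5.)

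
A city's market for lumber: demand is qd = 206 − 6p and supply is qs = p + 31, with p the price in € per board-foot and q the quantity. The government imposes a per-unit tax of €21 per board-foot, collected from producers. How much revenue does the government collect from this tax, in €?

Without the tax, 206 − 6p = p + 31 gives 7p = 175, so p* = €25 and q* = 56.
With the tax collected from producers, supply shifts: qs = (p − 21) + 31.
New equilibrium: buyers pay €28, producers receive €7, q = 38. (Wedge: pb − ps = 21.)
Revenue = t · Q = 21 · 38 = €798.

Tax revenue = €798.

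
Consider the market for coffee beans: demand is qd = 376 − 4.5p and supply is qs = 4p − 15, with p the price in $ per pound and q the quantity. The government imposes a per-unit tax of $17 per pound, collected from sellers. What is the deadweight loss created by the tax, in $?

Deadweight loss = $306.

Without the tax, 376 − 4.5p = 4p − 15 gives 8.5p = 391, so p* = $46 and q* = 169.
With the tax collected from sellers, supply shifts: qs = 4(p − 17) − 15.
Solving gives q = 133 with buyers paying $54 and sellers receiving $37 (the $17 wedge).
Quantity falls by |ΔQ| = |169 − 133| = 36.
DWL = ½ · t · |ΔQ| = ½ · 17 · 36 = $306.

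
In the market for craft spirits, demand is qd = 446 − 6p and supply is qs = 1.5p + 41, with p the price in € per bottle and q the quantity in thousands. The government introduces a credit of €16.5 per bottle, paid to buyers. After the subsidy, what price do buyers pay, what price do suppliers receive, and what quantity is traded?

Buyers pay €50.7; suppliers receive €67.2; quantity = 141.8.

Before the subsidy: set 446 − 6p = 1.5p + 41 → p* = €54, q* = 122.
With a per-unit subsidy paid to buyers, each effectively pays p − 16.5, so demand becomes qd = 446 − 6(p − 16.5).
Solving gives q = 141.8 with buyers paying €50.7 and suppliers receiving €67.2 (the €16.5 wedge).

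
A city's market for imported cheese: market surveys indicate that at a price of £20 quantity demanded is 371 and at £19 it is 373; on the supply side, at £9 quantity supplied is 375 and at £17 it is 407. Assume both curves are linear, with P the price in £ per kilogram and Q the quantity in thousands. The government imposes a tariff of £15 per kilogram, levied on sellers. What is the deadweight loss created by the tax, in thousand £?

Demand slope: (373 − 371)/(19 − 20) = -2, so Qd = 411 − 2P.
Supply slope: (407 − 375)/(17 − 9) = 4, so Qs = 4P + 339.
Without the tax, 411 − 2P = 4P + 339 gives 6P = 72, so P* = £12 and Q* = 387.
With the tax collected from sellers, supply shifts: Qs = 4(P − 15) + 339.
New equilibrium: buyers pay £22, sellers receive £7, Q = 367. (Wedge: Pb − Ps = 15.)
Quantity falls by |ΔQ| = |387 − 367| = 20.
DWL = ½ · t · |ΔQ| = ½ · 15 · 20 = £150.

Deadweight loss = £150 thousand.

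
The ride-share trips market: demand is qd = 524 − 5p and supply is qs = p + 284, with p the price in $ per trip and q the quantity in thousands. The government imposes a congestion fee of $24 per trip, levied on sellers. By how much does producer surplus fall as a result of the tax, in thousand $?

Without the tax, 524 − 5p = p + 284 gives 6p = 240, so p* = $40 and q* = 324.
With the tax collected from sellers, supply shifts: qs = (p − 24) + 284.
Solving gives q = 304 with consumers paying $44 and sellers receiving $20 (the $24 wedge).
ΔPS is the trapezoid between Q = 304 and Q = 324 of height $20: ½ · (324 + 304) · 20 = $6280.

Producer surplus falls by $6280 thousand.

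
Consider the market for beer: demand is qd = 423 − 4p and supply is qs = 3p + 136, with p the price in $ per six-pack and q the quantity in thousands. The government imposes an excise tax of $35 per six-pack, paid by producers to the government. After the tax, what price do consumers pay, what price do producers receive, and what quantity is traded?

Consumers pay $56; producers receive $21; quantity = 199.

Without the tax, 423 − 4p = 3p + 136 gives 7p = 287, so p* = $41 and q* = 259.
With the tax collected from producers, supply shifts: qs = 3(p − 35) + 136.
New equilibrium: consumers pay $56, producers receive $21, q = 199. (Wedge: pb − ps = 35.)
The less price-elastic side of the market bears the larger share of a per-unit tax.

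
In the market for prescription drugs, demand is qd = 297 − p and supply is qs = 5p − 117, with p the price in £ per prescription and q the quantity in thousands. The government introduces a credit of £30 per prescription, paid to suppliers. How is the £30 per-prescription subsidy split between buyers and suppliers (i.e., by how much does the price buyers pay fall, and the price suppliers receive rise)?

Without the subsidy, 297 − p = 5p − 117 gives 6p = 414, so p* = £69 and q* = 228.
With a per-unit subsidy paid to suppliers, each receives p + 30 per unit sold, so supply becomes qs = 5(p + 30) − 117.
New equilibrium: buyers pay £44, suppliers receive £74, q = 253. (Wedge: pb − ps = −30.)
Gain to buyers: £25; to suppliers: £5. (They sum to £30.)

Buyers gain £25 per prescription; suppliers gain £5 per prescription.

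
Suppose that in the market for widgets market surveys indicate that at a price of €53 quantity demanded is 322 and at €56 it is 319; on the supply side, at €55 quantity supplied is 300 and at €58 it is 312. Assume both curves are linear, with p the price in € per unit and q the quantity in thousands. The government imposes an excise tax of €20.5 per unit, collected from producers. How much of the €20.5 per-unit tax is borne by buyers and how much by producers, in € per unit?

Buyers bear €16.4 per unit; producers bear €4.1 per unit.

Demand slope: (319 − 322)/(56 − 53) = -1, so qd = 375 − p.
Supply slope: (312 − 300)/(58 − 55) = 4, so qs = 4p + 80.
Before the tax: set 375 − p = 4p + 80 → p* = €59, q* = 316.
With the tax collected from producers, supply shifts: qs = 4(p − 20.5) + 80.
New equilibrium: buyers pay €75.4, producers receive €54.9, q = 299.6. (Wedge: pb − ps = 20.5.)
Burden on buyers: €16.4; on producers: €4.1. (They sum to €20.5.)
The less price-elastic side of the market bears the larger share of a per-unit tax.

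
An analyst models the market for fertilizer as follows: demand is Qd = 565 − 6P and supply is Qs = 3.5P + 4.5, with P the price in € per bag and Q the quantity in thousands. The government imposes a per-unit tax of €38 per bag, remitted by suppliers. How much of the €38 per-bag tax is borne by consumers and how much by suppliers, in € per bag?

Consumers bear €14 per bag; suppliers bear €24 per bag.

Before the tax: set 565 − 6P = 3.5P + 4.5 → P* = €59, Q* = 211.
With the tax collected from suppliers, supply shifts: Qs = 3.5(P − 38) + 4.5.
Solving gives Q = 127 with consumers paying €73 and suppliers receiving €35 (the €38 wedge).
Burden on consumers: €14; on suppliers: €24. (They sum to €38.)
The less price-elastic side of the market bears the larger share of a per-unit tax.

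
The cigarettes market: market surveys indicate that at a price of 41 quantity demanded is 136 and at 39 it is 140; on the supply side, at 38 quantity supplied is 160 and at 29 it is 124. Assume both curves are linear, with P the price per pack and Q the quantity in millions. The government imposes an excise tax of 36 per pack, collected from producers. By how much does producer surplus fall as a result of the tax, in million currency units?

Producer surplus falls by 1488 million.

Demand slope: (140 − 136)/(39 − 41) = -2, so Qd = 218 − 2P.
Supply slope: (124 − 160)/(29 − 38) = 4, so Qs = 4P + 8.
Without the tax, 218 − 2P = 4P + 8 gives 6P = 210, so P* = 35 and Q* = 148.
With the tax collected from producers, supply shifts: Qs = 4(P − 36) + 8.
New equilibrium: buyers pay 59, producers receive 23, Q = 100. (Wedge: Pb − Ps = 36.)
ΔPS is the trapezoid between Q = 100 and Q = 148 of height 12: ½ · (148 + 100) · 12 = 1488.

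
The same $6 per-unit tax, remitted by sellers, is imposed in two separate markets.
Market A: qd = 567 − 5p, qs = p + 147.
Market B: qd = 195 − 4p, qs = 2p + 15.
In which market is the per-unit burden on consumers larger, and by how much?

Market A: pre-tax p* = $70, q* = 217; post-tax q = 212; per-unit burden on consumers = $1.
Market B: pre-tax p* = $30, q* = 75; post-tax q = 67; per-unit burden on consumers = $2.
Difference: $1 vs $2 → market B is larger by $1.

Market B, by $1.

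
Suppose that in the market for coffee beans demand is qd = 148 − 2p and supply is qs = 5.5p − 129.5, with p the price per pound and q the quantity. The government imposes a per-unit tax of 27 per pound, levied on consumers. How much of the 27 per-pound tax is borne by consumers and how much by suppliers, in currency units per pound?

Without the tax, 148 − 2p = 5.5p − 129.5 gives 7.5p = 277.5, so p* = 37 and q* = 74.
With the tax collected from consumers, demand (in seller-price terms) shifts: qd = 148 − 2(p + 27).
Solving gives q = 34.4 with consumers paying 56.8 and suppliers receiving 29.8 (the 27 wedge).
Burden on consumers: 19.8; on suppliers: 7.2. (They sum to 27.)
The less price-elastic side of the market bears the larger share of a per-unit tax.

Consumers bear 19.8 per pound; suppliers bear 7.2 per pound.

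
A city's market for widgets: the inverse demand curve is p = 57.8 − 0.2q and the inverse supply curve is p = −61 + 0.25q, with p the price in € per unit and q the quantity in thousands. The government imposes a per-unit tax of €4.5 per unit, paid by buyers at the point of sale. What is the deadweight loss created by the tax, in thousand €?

Deadweight loss = €22.5 thousand.

Rewrite in direct form: qd = 289 − 5p and qs = 4p + 244.
Before the tax: set 289 − 5p = 4p + 244 → p* = €5, q* = 264.
With the tax collected from buyers, demand (in seller-price terms) shifts: qd = 289 − 5(p + 4.5).
New equilibrium: buyers pay €7, suppliers receive €2.5, q = 254. (Wedge: pb − ps = 4.5.)
Quantity falls by |ΔQ| = |264 − 254| = 10.
DWL = ½ · t · |ΔQ| = ½ · 4.5 · 10 = €22.5.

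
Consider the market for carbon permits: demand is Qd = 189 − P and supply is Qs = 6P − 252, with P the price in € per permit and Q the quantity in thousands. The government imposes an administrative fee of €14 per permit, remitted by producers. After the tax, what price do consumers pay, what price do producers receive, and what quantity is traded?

Consumers pay €75; producers receive €61; quantity = 114.

Without the tax, 189 − P = 6P − 252 gives 7P = 441, so P* = €63 and Q* = 126.
With the tax collected from producers, supply shifts: Qs = 6(P − 14) − 252.
New equilibrium: consumers pay €75, producers receive €61, Q = 114. (Wedge: Pb − Ps = 14.)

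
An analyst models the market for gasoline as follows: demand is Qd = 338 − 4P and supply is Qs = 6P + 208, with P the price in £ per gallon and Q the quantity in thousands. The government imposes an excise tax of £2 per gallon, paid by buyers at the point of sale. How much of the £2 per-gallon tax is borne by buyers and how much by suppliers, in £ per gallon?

Without the tax, 338 − 4P = 6P + 208 gives 10P = 130, so P* = £13 and Q* = 286.
With the tax collected from buyers, demand (in seller-price terms) shifts: Qd = 338 − 4(P + 2).
New equilibrium: buyers pay £14.2, suppliers receive £12.2, Q = 281.2. (Wedge: Pb − Ps = 2.)
Burden on buyers: £1.2; on suppliers: £0.8. (They sum to £2.)

Buyers bear £1.2 per gallon; suppliers bear £0.8 per gallon.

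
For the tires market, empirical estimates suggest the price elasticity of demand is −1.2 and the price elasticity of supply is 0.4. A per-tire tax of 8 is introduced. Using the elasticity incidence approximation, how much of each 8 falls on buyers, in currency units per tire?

Incidence ratio: buyers' share ≈ εs / (εs + |εd|) = 0.4 / (0.4 + 1.2) = 0.25.
So buyers bear ≈ 0.25 × 8 = 2; producers bear 6.

Buyers bear ≈ 2 per tire.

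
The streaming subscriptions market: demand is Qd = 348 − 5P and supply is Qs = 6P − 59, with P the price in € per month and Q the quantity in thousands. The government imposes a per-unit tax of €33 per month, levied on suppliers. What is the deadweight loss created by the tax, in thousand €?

Deadweight loss = €1485 thousand.

Without the tax, 348 − 5P = 6P − 59 gives 11P = 407, so P* = €37 and Q* = 163.
With the tax collected from suppliers, supply shifts: Qs = 6(P − 33) − 59.
New equilibrium: buyers pay €55, suppliers receive €22, Q = 73. (Wedge: Pb − Ps = 33.)
Quantity falls by |ΔQ| = |163 − 73| = 90.
DWL = ½ · t · |ΔQ| = ½ · 33 · 90 = €1485.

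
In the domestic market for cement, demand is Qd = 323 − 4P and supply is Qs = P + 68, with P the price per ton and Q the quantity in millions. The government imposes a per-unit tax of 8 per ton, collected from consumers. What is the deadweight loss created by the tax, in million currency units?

Without the tax, 323 − 4P = P + 68 gives 5P = 255, so P* = 51 and Q* = 119.
With the tax collected from consumers, demand (in seller-price terms) shifts: Qd = 323 − 4(P + 8).
New equilibrium: consumers pay 52.6, sellers receive 44.6, Q = 112.6. (Wedge: Pb − Ps = 8.)
Quantity falls by |ΔQ| = |119 − 112.6| = 6.4.
DWL = ½ · t · |ΔQ| = ½ · 8 · 6.4 = 25.6.

Deadweight loss = 25.6 million.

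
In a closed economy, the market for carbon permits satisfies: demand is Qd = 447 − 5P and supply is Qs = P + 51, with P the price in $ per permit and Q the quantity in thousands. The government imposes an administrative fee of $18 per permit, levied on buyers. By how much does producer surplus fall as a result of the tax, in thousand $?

Without the tax, 447 − 5P = P + 51 gives 6P = 396, so P* = $66 and Q* = 117.
With the tax collected from buyers, demand (in seller-price terms) shifts: Qd = 447 − 5(P + 18).
Solving gives Q = 102 with buyers paying $69 and suppliers receiving $51 (the $18 wedge).
ΔPS is the trapezoid between Q = 102 and Q = 117 of height $15: ½ · (117 + 102) · 15 = $1642.5.

Producer surplus falls by $1642.5 thousand.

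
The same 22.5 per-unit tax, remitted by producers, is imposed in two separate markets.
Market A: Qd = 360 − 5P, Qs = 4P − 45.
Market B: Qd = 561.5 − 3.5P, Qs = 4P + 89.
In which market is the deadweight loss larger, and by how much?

Market A, by 90.

Market A: pre-tax P* = 45, Q* = 135; post-tax Q = 85; deadweight loss = 562.5.
Market B: pre-tax P* = 63, Q* = 341; post-tax Q = 299; deadweight loss = 472.5.
Difference: 562.5 vs 472.5 → market A is larger by 90.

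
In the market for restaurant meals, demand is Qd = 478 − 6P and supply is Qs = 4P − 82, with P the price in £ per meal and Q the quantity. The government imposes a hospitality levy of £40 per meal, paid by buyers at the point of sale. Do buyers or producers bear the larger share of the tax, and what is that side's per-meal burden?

Without the tax, 478 − 6P = 4P − 82 gives 10P = 560, so P* = £56 and Q* = 142.
With the tax collected from buyers, demand (in seller-price terms) shifts: Qd = 478 − 6(P + 40).
New equilibrium: buyers pay £72, producers receive £32, Q = 46. (Wedge: Pb − Ps = 40.)
Per-meal burden: buyers £16, producers £24.
Producers take the larger share because supply is less price-elastic here (demand slope 6 vs supply slope 4).

Producers bear the larger share: £24 per meal.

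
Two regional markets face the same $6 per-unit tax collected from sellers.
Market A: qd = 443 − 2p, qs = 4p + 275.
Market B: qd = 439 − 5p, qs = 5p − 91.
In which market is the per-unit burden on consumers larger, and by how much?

Market A, by $1.

Market A: pre-tax p* = $28, q* = 387; post-tax q = 379; per-unit burden on consumers = $4.
Market B: pre-tax p* = $53, q* = 174; post-tax q = 159; per-unit burden on consumers = $3.
Difference: $4 vs $3 → market A is larger by $1.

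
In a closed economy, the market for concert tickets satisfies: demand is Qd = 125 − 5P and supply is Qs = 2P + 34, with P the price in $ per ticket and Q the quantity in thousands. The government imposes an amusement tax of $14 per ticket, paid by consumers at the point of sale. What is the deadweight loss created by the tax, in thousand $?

Deadweight loss = $140 thousand.

Without the tax, 125 − 5P = 2P + 34 gives 7P = 91, so P* = $13 and Q* = 60.
With the tax collected from consumers, demand (in seller-price terms) shifts: Qd = 125 − 5(P + 14).
New equilibrium: consumers pay $17, sellers receive $3, Q = 40. (Wedge: Pb − Ps = 14.)
Quantity falls by |ΔQ| = |60 − 40| = 20.
DWL = ½ · t · |ΔQ| = ½ · 14 · 20 = $140.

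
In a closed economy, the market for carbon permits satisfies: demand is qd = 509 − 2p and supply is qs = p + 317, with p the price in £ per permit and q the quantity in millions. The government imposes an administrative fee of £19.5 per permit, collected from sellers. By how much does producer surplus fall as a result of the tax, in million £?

Without the tax, 509 − 2p = p + 317 gives 3p = 192, so p* = £64 and q* = 381.
With the tax collected from sellers, supply shifts: qs = (p − 19.5) + 317.
Solving gives q = 368 with consumers paying £70.5 and sellers receiving £51 (the £19.5 wedge).
ΔPS is the trapezoid between Q = 368 and Q = 381 of height £13: ½ · (381 + 368) · 13 = £4868.5.

Producer surplus falls by £4868.5 million.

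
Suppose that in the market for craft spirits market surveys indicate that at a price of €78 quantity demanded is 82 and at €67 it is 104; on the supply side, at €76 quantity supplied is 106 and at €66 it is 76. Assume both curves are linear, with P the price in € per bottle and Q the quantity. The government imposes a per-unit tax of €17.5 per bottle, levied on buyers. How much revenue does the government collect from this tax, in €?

Demand slope: (104 − 82)/(67 − 78) = -2, so Qd = 238 − 2P.
Supply slope: (76 − 106)/(66 − 76) = 3, so Qs = 3P − 122.
Without the tax, 238 − 2P = 3P − 122 gives 5P = 360, so P* = €72 and Q* = 94.
With the tax collected from buyers, demand (in seller-price terms) shifts: Qd = 238 − 2(P + 17.5).
Solving gives Q = 73 with buyers paying €82.5 and suppliers receiving €65 (the €17.5 wedge).
Revenue = t · Q = 17.5 · 73 = €1277.5.

Tax revenue = €1277.5.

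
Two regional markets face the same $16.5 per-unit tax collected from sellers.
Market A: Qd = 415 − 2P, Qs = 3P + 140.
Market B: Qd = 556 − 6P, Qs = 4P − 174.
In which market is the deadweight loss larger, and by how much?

Market B, by $163.35.

Market A: pre-tax P* = $55, Q* = 305; post-tax Q = 285.2; deadweight loss = $163.35.
Market B: pre-tax P* = $73, Q* = 118; post-tax Q = 78.4; deadweight loss = $326.7.
Difference: $163.35 vs $326.7 → market B is larger by $163.35.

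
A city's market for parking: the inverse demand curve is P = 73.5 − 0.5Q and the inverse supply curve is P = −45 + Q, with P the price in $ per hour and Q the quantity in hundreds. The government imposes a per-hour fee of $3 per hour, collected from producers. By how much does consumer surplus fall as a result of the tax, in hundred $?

Rewrite in direct form: Qd = 147 − 2P and Qs = P + 45.
Before the tax: set 147 − 2P = P + 45 → P* = $34, Q* = 79.
With the tax collected from producers, supply shifts: Qs = (P − 3) + 45.
New equilibrium: buyers pay $35, producers receive $32, Q = 77. (Wedge: Pb − Ps = 3.)
ΔCS is the trapezoid between Q = 77 and Q = 79 of height $1: ½ · (79 + 77) · 1 = $78.

Consumer surplus falls by $78 hundred.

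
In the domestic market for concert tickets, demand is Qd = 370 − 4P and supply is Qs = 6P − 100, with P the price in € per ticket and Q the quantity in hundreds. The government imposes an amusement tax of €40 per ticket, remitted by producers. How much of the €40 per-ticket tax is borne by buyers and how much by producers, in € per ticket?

Without the tax, 370 − 4P = 6P − 100 gives 10P = 470, so P* = €47 and Q* = 182.
With the tax collected from producers, supply shifts: Qs = 6(P − 40) − 100.
Solving gives Q = 86 with buyers paying €71 and producers receiving €31 (the €40 wedge).
Burden on buyers: €24; on producers: €16. (They sum to €40.)
The less price-elastic side of the market bears the larger share of a per-unit tax.

Buyers bear €24 per ticket; producers bear €16 per ticket.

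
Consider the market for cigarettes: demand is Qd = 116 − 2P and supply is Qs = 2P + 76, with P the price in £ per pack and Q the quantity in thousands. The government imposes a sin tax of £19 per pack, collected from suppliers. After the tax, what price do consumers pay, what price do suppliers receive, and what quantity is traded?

Without the tax, 116 − 2P = 2P + 76 gives 4P = 40, so P* = £10 and Q* = 96.
With the tax collected from suppliers, supply shifts: Qs = 2(P − 19) + 76.
Solving gives Q = 77 with consumers paying £19.5 and suppliers receiving £0.5 (the £19 wedge).
The less price-elastic side of the market bears the larger share of a per-unit tax.

Consumers pay £19.5; suppliers receive £0.5; quantity = 77.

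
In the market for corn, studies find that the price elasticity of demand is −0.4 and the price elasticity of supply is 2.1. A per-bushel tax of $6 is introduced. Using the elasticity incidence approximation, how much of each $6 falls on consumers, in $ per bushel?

Incidence ratio: consumers' share ≈ εs / (εs + |εd|) = 2.1 / (2.1 + 0.4) = 0.84.
So consumers bear ≈ 0.84 × $6 = $5.04; sellers bear $0.96.

Consumers bear ≈ $5.04 per bushel.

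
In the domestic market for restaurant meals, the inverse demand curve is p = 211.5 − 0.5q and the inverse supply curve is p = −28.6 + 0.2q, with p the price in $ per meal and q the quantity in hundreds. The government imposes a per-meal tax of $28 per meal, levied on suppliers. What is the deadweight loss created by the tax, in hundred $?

Inverting to q(p) form: qd = 423 − 2p; qs = 5p + 143.
Without the tax, 423 − 2p = 5p + 143 gives 7p = 280, so p* = $40 and q* = 343.
With the tax collected from suppliers, supply shifts: qs = 5(p − 28) + 143.
New equilibrium: buyers pay $60, suppliers receive $32, q = 303. (Wedge: pb − ps = 28.)
Quantity falls by |ΔQ| = |343 − 303| = 40.
DWL = ½ · t · |ΔQ| = ½ · 28 · 40 = $560.

Deadweight loss = $560 hundred.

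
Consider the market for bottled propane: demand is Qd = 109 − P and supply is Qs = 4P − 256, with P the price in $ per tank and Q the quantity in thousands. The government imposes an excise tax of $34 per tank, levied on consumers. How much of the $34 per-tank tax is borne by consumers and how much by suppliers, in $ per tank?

Consumers bear $27.2 per tank; suppliers bear $6.8 per tank.

Before the tax: set 109 − P = 4P − 256 → P* = $73, Q* = 36.
With the tax collected from consumers, demand (in seller-price terms) shifts: Qd = 109 − (P + 34).
New equilibrium: consumers pay $100.2, suppliers receive $66.2, Q = 8.8. (Wedge: Pb − Ps = 34.)
Burden on consumers: $27.2; on suppliers: $6.8. (They sum to $34.)
The less price-elastic side of the market bears the larger share of a per-unit tax.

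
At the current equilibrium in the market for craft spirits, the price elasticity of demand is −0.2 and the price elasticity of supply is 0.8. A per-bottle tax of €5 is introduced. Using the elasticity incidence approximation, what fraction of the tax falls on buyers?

Incidence ratio: buyers' share ≈ εs / (εs + |εd|) = 0.8 / (0.8 + 0.2) = 0.8.
Supply is the more elastic side, so buyers bear the larger share.

Buyers' share ≈ 0.8.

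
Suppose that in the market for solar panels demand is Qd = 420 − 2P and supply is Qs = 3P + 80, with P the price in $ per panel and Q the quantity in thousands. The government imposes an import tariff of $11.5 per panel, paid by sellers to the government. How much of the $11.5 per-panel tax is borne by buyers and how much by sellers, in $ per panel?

Buyers bear $6.9 per panel; sellers bear $4.6 per panel.

Without the tax, 420 − 2P = 3P + 80 gives 5P = 340, so P* = $68 and Q* = 284.
With the tax collected from sellers, supply shifts: Qs = 3(P − 11.5) + 80.
Solving gives Q = 270.2 with buyers paying $74.9 and sellers receiving $63.4 (the $11.5 wedge).
Burden on buyers: $6.9; on sellers: $4.6. (They sum to $11.5.)
The less price-elastic side of the market bears the larger share of a per-unit tax.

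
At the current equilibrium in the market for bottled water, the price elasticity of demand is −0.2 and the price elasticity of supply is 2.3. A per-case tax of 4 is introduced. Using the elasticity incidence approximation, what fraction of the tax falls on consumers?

Incidence ratio: consumers' share ≈ εs / (εs + |εd|) = 2.3 / (2.3 + 0.2) = 0.92.
Supply is the more elastic side, so consumers bear the larger share.

Consumers' share ≈ 0.92.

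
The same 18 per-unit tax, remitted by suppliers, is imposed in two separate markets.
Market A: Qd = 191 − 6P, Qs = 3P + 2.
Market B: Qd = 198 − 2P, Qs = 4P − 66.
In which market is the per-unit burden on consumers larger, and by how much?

Market A: pre-tax P* = 21, Q* = 65; post-tax Q = 29; per-unit burden on consumers = 6.
Market B: pre-tax P* = 44, Q* = 110; post-tax Q = 86; per-unit burden on consumers = 12.
Difference: 6 vs 12 → market B is larger by 6.

Market B, by 6.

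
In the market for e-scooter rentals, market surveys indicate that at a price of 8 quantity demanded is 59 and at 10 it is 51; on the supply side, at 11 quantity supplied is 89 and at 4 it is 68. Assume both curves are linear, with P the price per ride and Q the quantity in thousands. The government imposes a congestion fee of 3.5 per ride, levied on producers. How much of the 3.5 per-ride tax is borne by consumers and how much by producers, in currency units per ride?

Demand slope: (51 − 59)/(10 − 8) = -4, so Qd = 91 − 4P.
Supply slope: (68 − 89)/(4 − 11) = 3, so Qs = 3P + 56.
Before the tax: set 91 − 4P = 3P + 56 → P* = 5, Q* = 71.
With the tax collected from producers, supply shifts: Qs = 3(P − 3.5) + 56.
Solving gives Q = 65 with consumers paying 6.5 and producers receiving 3 (the 3.5 wedge).
Burden on consumers: 1.5; on producers: 2. (They sum to 3.5.)
The less price-elastic side of the market bears the larger share of a per-unit tax.

Consumers bear 1.5 per ride; producers bear 2 per ride.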